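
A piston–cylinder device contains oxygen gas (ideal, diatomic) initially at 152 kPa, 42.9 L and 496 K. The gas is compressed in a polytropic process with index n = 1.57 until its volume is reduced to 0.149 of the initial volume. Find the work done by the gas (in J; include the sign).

n = P₁V₁/(RT₁) = 152×42.9/(8.314×496) = 1.58 mol.
Polytropic n=1.57: T₂ = T₁(V₁/V₂)^(n−1) = 496×(6.71)^0.57 = 1470 K; P₂ = P₁(V₁/V₂)^n = 3020 kPa.
W = (P₁V₁−P₂V₂)/(n−1) = (152×42.9−3020×6.39)/0.57 = -22400 J.

-22400 J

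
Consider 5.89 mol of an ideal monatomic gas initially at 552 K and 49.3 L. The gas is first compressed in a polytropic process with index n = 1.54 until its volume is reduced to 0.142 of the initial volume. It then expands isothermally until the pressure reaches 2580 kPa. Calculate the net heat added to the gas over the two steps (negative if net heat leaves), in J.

95200 J

P₁ = nRT₁/V₁ = 5.89×8.314×552/49.3 = 548 kPa.
Step 1 — Polytropic n=1.54: T₂ = T₁(V₁/V₂)^(n−1) = 552×(7.04)^0.54 = 1580 K; P₂ = P₁(V₁/V₂)^n = 11100 kPa.
W = (P₁V₁−P₂V₂)/(n−1) = (548×49.3−11100×7.00)/0.54 = -93600 J.
ΔU = nCvΔT = 5.89×12.5×(1580−552) = 75800 J.
Q = ΔU + W = -17800 J.
State after step 1: P = 11100 kPa, V = 7.00 L, T = 1580 K.
Step 2 — Isothermal: T stays 1580 K; PV = const ⇒ V₂ = 30.1 L, P₂ = 2580 kPa.
ΔU = 0 (ideal gas, T constant).
W = nRT ln(V₂/V₁) = 5.89×8.314×1580×ln(4.29) = 113000 J.
Q = ΔU + W = 113000 J.
Net over both steps: W = 19500 J, Q = 95200 J, ΔU = 75800 J.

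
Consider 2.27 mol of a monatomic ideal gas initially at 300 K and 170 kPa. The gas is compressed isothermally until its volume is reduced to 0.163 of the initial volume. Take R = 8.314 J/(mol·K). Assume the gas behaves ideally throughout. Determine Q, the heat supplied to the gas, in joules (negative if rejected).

-10300 J

V₁ = nRT₁/P₁ = 2.27×8.314×300/170 = 33.3 L.
Isothermal: T stays 300 K; PV = const ⇒ V₂ = 5.43 L, P₂ = 1040 kPa.
ΔU = 0 (ideal gas, T constant).
W = nRT ln(V₂/V₁) = 2.27×8.314×300×ln(0.163) = -10300 J.
Q = ΔU + W = -10300 J.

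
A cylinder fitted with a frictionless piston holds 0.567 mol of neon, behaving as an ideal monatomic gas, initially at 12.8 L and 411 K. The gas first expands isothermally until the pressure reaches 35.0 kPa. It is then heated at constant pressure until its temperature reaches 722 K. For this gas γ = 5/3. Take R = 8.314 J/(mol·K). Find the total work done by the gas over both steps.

P₁ = nRT₁/V₁ = 0.567×8.314×411/12.8 = 151 kPa.
Step 1 — Isothermal: T stays 411 K; PV = const ⇒ V₂ = 55.4 L, P₂ = 35.0 kPa.
ΔU = 0 (ideal gas, T constant).
W = nRT ln(V₂/V₁) = 0.567×8.314×411×ln(4.32) = 2840 J.
Q = ΔU + W = 2840 J.
State after step 1: P = 35.0 kPa, V = 55.4 L, T = 411 K.
Step 2 — Isobaric: P stays 35.0 kPa; V/T = const ⇒ T₂ = 722 K, V₂ = 97.2 L.
W = PΔV = 35.0×(97.2−55.4) kPa·L = 1470 J.
ΔU = nCvΔT = 0.567×12.5×(722−411) = 2200 J.
Q = ΔU + W = nCpΔT = 3670 J.
Net over both steps: W = 4300 J, Q = 6500 J, ΔU = 2200 J.

4300 J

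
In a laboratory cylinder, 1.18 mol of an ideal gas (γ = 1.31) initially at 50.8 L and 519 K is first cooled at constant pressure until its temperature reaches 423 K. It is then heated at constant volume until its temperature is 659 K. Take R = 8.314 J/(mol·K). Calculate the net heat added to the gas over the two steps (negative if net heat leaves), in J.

P₁ = nRT₁/V₁ = 1.18×8.314×519/50.8 = 100 kPa.
Step 1 — Isobaric: P stays 100 kPa; V/T = const ⇒ T₂ = 423 K, V₂ = 41.4 L.
W = PΔV = 100×(41.4−50.8) kPa·L = -942 J.
ΔU = nCvΔT = 1.18×26.8×(423−519) = -3040 J.
Q = ΔU + W = nCpΔT = -3980 J.
State after step 1: P = 100 kPa, V = 41.4 L, T = 423 K.
Step 2 — Isochoric: V stays 41.4 L; P/T = const ⇒ T₂ = 659 K, P₂ = 156 kPa.
W = 0 (no volume change).
ΔU = nCvΔT = 1.18×26.8×(659−423) = 7470 J.
Q = ΔU = 7470 J.
Net over both steps: W = -942 J, Q = 3490 J, ΔU = 4430 J.

3490 J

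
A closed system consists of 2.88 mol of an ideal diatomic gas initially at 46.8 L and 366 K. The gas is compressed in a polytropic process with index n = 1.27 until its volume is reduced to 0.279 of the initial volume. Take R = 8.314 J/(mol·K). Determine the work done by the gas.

-13400 J

P₁ = nRT₁/V₁ = 2.88×8.314×366/46.8 = 187 kPa.
Polytropic n=1.27: T₂ = T₁(V₁/V₂)^(n−1) = 366×(3.58)^0.27 = 517 K; P₂ = P₁(V₁/V₂)^n = 947 kPa.
W = (P₁V₁−P₂V₂)/(n−1) = (187×46.8−947×13.1)/0.27 = -13400 J.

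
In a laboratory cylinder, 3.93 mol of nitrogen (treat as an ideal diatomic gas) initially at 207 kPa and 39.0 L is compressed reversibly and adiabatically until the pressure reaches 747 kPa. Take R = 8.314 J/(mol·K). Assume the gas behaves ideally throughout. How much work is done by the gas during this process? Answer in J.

-8940 J

T₁ = P₁V₁/(nR) = 207×39.0/(3.93×8.314) = 247 K.
Adiabatic: T₂/T₁ = (P₂/P₁)^((γ−1)/γ) ⇒ T₂ = 247×(3.61)^0.286 = 357 K; V₂ = 15.6 L.
ΔU = nCvΔT = 3.93×20.8×(357−247) = 8940 J.
Q = 0 for an adiabatic process, so W = −ΔU = -8940 J.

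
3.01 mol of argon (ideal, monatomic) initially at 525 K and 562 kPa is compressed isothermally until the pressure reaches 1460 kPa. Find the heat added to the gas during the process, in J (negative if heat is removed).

V₁ = nRT₁/P₁ = 3.01×8.314×525/562 = 23.4 L.
Isothermal: T stays 525 K; PV = const ⇒ V₂ = 9.00 L, P₂ = 1460 kPa.
ΔU = 0 (ideal gas, T constant).
W = nRT ln(V₂/V₁) = 3.01×8.314×525×ln(0.385) = -12500 J.
Q = ΔU + W = -12500 J.

-12500 J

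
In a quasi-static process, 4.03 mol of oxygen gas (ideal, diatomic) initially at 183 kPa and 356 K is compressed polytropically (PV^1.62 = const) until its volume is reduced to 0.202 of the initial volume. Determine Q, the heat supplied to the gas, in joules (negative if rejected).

V₁ = nRT₁/P₁ = 4.03×8.314×356/183 = 65.2 L.
Polytropic n=1.62: T₂ = T₁(V₁/V₂)^(n−1) = 356×(4.95)^0.62 = 960 K; P₂ = P₁(V₁/V₂)^n = 2440 kPa.
W = (P₁V₁−P₂V₂)/(n−1) = (183×65.2−2440×13.2)/0.62 = -32600 J.
ΔU = nCvΔT = 4.03×20.8×(960−356) = 50600 J.
Q = ΔU + W = 17900 J.

17900 J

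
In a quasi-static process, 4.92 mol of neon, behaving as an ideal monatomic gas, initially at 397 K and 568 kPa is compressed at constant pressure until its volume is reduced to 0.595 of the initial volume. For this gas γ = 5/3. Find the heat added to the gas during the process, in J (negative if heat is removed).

-16400 J

V₁ = nRT₁/P₁ = 4.92×8.314×397/568 = 28.6 L.
Isobaric: P stays 568 kPa; V/T = const ⇒ T₂ = 236 K, V₂ = 17.0 L.
W = PΔV = 568×(17.0−28.6) kPa·L = -6580 J.
ΔU = nCvΔT = 4.92×12.5×(236−397) = -9870 J.
Q = ΔU + W = nCpΔT = -16400 J.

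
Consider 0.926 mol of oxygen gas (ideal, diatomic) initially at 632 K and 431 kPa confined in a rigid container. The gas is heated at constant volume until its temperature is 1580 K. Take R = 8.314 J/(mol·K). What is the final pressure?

1080 kPa

V₁ = nRT₁/P₁ = 0.926×8.314×632/431 = 11.3 L.
Isochoric: V stays 11.3 L; P/T = const ⇒ T₂ = 1580 K, P₂ = 1080 kPa.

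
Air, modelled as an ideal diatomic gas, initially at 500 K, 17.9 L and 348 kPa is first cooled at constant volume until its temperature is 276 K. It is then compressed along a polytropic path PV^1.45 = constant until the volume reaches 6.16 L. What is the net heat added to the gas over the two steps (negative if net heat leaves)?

n = P₁V₁/(RT₁) = 348×17.9/(8.314×500) = 1.50 mol.
Step 1 — Isochoric: V stays 17.9 L; P/T = const ⇒ T₂ = 276 K, P₂ = 192 kPa.
W = 0 (no volume change).
ΔU = nCvΔT = 1.50×20.8×(276−500) = -6980 J.
Q = ΔU = -6980 J.
State after step 1: P = 192 kPa, V = 17.9 L, T = 276 K.
Step 2 — Polytropic n=1.45: T₂ = T₁(V₁/V₂)^(n−1) = 276×(2.91)^0.45 = 446 K; P₂ = P₁(V₁/V₂)^n = 902 kPa.
W = (P₁V₁−P₂V₂)/(n−1) = (192×17.9−902×6.16)/0.45 = -4710 J.
ΔU = nCvΔT = 1.50×20.8×(446−276) = 5300 J.
Q = ΔU + W = 588 J.
Net over both steps: W = -4710 J, Q = -6390 J, ΔU = -1680 J.

-6390 J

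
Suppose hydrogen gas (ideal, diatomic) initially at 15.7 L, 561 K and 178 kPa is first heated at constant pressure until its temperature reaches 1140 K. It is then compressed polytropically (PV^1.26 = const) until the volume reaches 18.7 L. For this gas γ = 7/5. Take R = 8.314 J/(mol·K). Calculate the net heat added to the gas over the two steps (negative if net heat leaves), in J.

n = P₁V₁/(RT₁) = 178×15.7/(8.314×561) = 0.599 mol.
Step 1 — Isobaric: P stays 178 kPa; V/T = const ⇒ T₂ = 1140 K, V₂ = 31.9 L.
W = PΔV = 178×(31.9−15.7) kPa·L = 2880 J.
ΔU = nCvΔT = 0.599×20.8×(1140−561) = 7210 J.
Q = ΔU + W = nCpΔT = 10100 J.
State after step 1: P = 178 kPa, V = 31.9 L, T = 1140 K.
Step 2 — Polytropic n=1.26: T₂ = T₁(V₁/V₂)^(n−1) = 1140×(1.71)^0.26 = 1310 K; P₂ = P₁(V₁/V₂)^n = 349 kPa.
W = (P₁V₁−P₂V₂)/(n−1) = (178×31.9−349×18.7)/0.26 = -3250 J.
ΔU = nCvΔT = 0.599×20.8×(1310−1140) = 2120 J.
Q = ΔU + W = -1140 J.
Net over both steps: W = -370 J, Q = 8960 J, ΔU = 9330 J.

8960 J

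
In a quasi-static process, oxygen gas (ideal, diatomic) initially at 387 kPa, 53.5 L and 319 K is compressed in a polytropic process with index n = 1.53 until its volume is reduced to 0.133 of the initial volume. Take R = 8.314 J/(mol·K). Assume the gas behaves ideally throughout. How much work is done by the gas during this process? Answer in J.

n = P₁V₁/(RT₁) = 387×53.5/(8.314×319) = 7.81 mol.
Polytropic n=1.53: T₂ = T₁(V₁/V₂)^(n−1) = 319×(7.52)^0.53 = 929 K; P₂ = P₁(V₁/V₂)^n = 8480 kPa.
W = (P₁V₁−P₂V₂)/(n−1) = (387×53.5−8480×7.12)/0.53 = -74700 J.

-74700 J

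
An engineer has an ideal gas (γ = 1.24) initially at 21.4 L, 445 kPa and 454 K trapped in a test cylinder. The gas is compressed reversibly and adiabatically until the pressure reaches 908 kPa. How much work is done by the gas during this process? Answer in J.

-5870 J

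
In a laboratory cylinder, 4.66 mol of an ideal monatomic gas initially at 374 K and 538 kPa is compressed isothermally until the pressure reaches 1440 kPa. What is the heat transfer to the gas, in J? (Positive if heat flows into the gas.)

-14300 J

V₁ = nRT₁/P₁ = 4.66×8.314×374/538 = 26.9 L.
Isothermal: T stays 374 K; PV = const ⇒ V₂ = 10.1 L, P₂ = 1440 kPa.
ΔU = 0 (ideal gas, T constant).
W = nRT ln(V₂/V₁) = 4.66×8.314×374×ln(0.374) = -14300 J.
Q = ΔU + W = -14300 J.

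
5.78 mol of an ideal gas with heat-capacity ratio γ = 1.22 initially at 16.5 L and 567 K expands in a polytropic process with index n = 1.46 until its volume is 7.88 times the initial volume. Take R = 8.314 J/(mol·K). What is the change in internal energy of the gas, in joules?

P₁ = nRT₁/V₁ = 5.78×8.314×567/16.5 = 1650 kPa.
Polytropic n=1.46: T₂ = T₁(V₁/V₂)^(n−1) = 567×(0.127)^0.46 = 219 K; P₂ = P₁(V₁/V₂)^n = 81.1 kPa.
For an ideal gas ΔU = nCvΔT with Cv = R/(γ−1) = 37.8 J/(mol·K).
ΔU = 5.78×37.8×(219−567) = -75900 J.

-75900 J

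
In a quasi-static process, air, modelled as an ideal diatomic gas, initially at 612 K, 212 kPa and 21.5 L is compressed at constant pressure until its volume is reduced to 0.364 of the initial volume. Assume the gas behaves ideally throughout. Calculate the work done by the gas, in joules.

-2900 J

n = P₁V₁/(RT₁) = 212×21.5/(8.314×612) = 0.896 mol.
Isobaric: P stays 212 kPa; V/T = const ⇒ T₂ = 223 K, V₂ = 7.83 L.
W = PΔV = 212×(7.83−21.5) kPa·L = -2900 J.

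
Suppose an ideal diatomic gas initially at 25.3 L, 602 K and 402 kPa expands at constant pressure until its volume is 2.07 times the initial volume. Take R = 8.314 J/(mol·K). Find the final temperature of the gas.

1250 K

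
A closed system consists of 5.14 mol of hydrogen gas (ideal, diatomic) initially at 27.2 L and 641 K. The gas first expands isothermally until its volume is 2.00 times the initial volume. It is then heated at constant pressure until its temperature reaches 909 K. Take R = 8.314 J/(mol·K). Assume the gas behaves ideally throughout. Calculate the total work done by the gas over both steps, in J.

30400 J

P₁ = nRT₁/V₁ = 5.14×8.314×641/27.2 = 1010 kPa.
Step 1 — Isothermal: T stays 641 K; PV = const ⇒ V₂ = 54.4 L, P₂ = 504 kPa.
ΔU = 0 (ideal gas, T constant).
W = nRT ln(V₂/V₁) = 5.14×8.314×641×ln(2.00) = 19000 J.
Q = ΔU + W = 19000 J.
State after step 1: P = 504 kPa, V = 54.4 L, T = 641 K.
Step 2 — Isobaric: P stays 504 kPa; V/T = const ⇒ T₂ = 909 K, V₂ = 77.1 L.
W = PΔV = 504×(77.1−54.4) kPa·L = 11500 J.
ΔU = nCvΔT = 5.14×20.8×(909−641) = 28600 J.
Q = ΔU + W = nCpΔT = 40100 J.
Net over both steps: W = 30400 J, Q = 59100 J, ΔU = 28600 J.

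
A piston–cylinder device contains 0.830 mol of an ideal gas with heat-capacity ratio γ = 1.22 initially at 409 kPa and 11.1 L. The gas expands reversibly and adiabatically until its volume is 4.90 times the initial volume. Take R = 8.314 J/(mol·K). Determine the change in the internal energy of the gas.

T₁ = P₁V₁/(nR) = 409×11.1/(0.830×8.314) = 658 K.
Adiabatic: TV^(γ−1) = const ⇒ T₂ = 658×(0.204)^0.220 = 464 K; PV^γ = const ⇒ P₂ = 58.8 kPa.
For an ideal gas ΔU = nCvΔT with Cv = R/(γ−1) = 37.8 J/(mol·K).
ΔU = 0.830×37.8×(464−658) = -6090 J.

-6090 J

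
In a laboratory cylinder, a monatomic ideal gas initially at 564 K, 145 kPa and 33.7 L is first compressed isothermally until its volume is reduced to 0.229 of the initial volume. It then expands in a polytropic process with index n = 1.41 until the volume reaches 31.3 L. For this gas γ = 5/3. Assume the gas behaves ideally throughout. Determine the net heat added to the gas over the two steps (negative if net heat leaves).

n = P₁V₁/(RT₁) = 145×33.7/(8.314×564) = 1.04 mol.
Step 1 — Isothermal: T stays 564 K; PV = const ⇒ V₂ = 7.72 L, P₂ = 633 kPa.
ΔU = 0 (ideal gas, T constant).
W = nRT ln(V₂/V₁) = 1.04×8.314×564×ln(0.229) = -7200 J.
Q = ΔU + W = -7200 J.
State after step 1: P = 633 kPa, V = 7.72 L, T = 564 K.
Step 2 — Polytropic n=1.41: T₂ = T₁(V₁/V₂)^(n−1) = 564×(0.247)^0.41 = 318 K; P₂ = P₁(V₁/V₂)^n = 87.9 kPa.
W = (P₁V₁−P₂V₂)/(n−1) = (633×7.72−87.9×31.3)/0.41 = 5210 J.
ΔU = nCvΔT = 1.04×12.5×(318−564) = -3200 J.
Q = ΔU + W = 2000 J.
Net over both steps: W = -2000 J, Q = -5200 J, ΔU = -3200 J.

-5200 J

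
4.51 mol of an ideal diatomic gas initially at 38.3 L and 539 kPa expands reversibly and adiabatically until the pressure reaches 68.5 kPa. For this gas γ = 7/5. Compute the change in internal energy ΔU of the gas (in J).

T₁ = P₁V₁/(nR) = 539×38.3/(4.51×8.314) = 551 K.
Adiabatic: T₂/T₁ = (P₂/P₁)^((γ−1)/γ) ⇒ T₂ = 551×(0.127)^0.286 = 305 K; V₂ = 167 L.
For an ideal gas ΔU = nCvΔT with Cv = (5/2)R = 20.8 J/(mol·K).
ΔU = 4.51×20.8×(305−551) = -23000 J.

-23000 J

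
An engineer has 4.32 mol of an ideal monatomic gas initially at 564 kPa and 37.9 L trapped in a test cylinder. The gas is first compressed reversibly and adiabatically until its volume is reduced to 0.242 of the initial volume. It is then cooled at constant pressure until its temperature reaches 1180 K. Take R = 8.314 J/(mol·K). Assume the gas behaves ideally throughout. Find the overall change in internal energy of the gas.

31500 J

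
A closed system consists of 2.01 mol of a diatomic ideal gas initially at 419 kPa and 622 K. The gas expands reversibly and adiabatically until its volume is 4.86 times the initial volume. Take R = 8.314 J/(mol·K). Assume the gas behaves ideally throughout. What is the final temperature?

V₁ = nRT₁/P₁ = 2.01×8.314×622/419 = 24.8 L.
Adiabatic: TV^(γ−1) = const ⇒ T₂ = 622×(0.206)^0.400 = 330 K; PV^γ = const ⇒ P₂ = 45.8 kPa.

330 K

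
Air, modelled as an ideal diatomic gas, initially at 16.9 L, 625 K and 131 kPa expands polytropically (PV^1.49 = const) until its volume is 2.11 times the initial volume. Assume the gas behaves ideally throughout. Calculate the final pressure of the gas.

43.1 kPa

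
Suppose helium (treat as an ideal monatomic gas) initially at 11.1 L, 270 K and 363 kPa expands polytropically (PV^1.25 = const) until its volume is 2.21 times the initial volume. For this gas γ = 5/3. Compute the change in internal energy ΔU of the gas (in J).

n = P₁V₁/(RT₁) = 363×11.1/(8.314×270) = 1.79 mol.
Polytropic n=1.25: T₂ = T₁(V₁/V₂)^(n−1) = 270×(0.452)^0.25 = 221 K; P₂ = P₁(V₁/V₂)^n = 135 kPa.
For an ideal gas ΔU = nCvΔT with Cv = (3/2)R = 12.5 J/(mol·K).
ΔU = 1.79×12.5×(221−270) = -1090 J.

-1090 J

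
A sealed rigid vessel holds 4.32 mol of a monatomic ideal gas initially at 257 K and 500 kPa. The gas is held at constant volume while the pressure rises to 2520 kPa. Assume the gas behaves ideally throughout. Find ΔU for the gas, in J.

55900 J

V₁ = nRT₁/P₁ = 4.32×8.314×257/500 = 18.5 L.
Isochoric: V stays 18.5 L; P/T = const ⇒ T₂ = 1300 K, P₂ = 2520 kPa.
For an ideal gas ΔU = nCvΔT with Cv = (3/2)R = 12.5 J/(mol·K).
ΔU = 4.32×12.5×(1300−257) = 55900 J.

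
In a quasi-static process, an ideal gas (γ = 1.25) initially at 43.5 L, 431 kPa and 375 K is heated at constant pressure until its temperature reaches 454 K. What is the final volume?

52.7 L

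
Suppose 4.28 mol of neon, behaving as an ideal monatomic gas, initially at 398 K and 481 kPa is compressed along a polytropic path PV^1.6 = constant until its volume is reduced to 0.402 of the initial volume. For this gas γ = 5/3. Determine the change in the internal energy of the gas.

15500 J

V₁ = nRT₁/P₁ = 4.28×8.314×398/481 = 29.4 L.
Polytropic n=1.6: T₂ = T₁(V₁/V₂)^(n−1) = 398×(2.49)^0.60 = 688 K; P₂ = P₁(V₁/V₂)^n = 2070 kPa.
For an ideal gas ΔU = nCvΔT with Cv = (3/2)R = 12.5 J/(mol·K).
ΔU = 4.28×12.5×(688−398) = 15500 J.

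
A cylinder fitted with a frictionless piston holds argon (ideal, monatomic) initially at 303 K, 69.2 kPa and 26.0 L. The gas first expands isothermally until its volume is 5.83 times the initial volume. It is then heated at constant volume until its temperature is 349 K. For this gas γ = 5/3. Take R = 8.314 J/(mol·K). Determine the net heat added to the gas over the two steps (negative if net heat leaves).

n = P₁V₁/(RT₁) = 69.2×26.0/(8.314×303) = 0.714 mol.
Step 1 — Isothermal: T stays 303 K; PV = const ⇒ V₂ = 152 L, P₂ = 11.9 kPa.
ΔU = 0 (ideal gas, T constant).
W = nRT ln(V₂/V₁) = 0.714×8.314×303×ln(5.83) = 3170 J.
Q = ΔU + W = 3170 J.
State after step 1: P = 11.9 kPa, V = 152 L, T = 303 K.
Step 2 — Isochoric: V stays 152 L; P/T = const ⇒ T₂ = 349 K, P₂ = 13.7 kPa.
W = 0 (no volume change).
ΔU = nCvΔT = 0.714×12.5×(349−303) = 410 J.
Q = ΔU = 410 J.
Net over both steps: W = 3170 J, Q = 3580 J, ΔU = 410 J.

3580 J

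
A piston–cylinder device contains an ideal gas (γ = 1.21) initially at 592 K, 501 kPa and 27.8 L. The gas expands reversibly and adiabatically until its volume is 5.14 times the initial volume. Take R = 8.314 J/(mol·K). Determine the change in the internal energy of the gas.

-19300 J

n = P₁V₁/(RT₁) = 501×27.8/(8.314×592) = 2.83 mol.
Adiabatic: TV^(γ−1) = const ⇒ T₂ = 592×(0.195)^0.210 = 420 K; PV^γ = const ⇒ P₂ = 69.1 kPa.
For an ideal gas ΔU = nCvΔT with Cv = R/(γ−1) = 39.6 J/(mol·K).
ΔU = 2.83×39.6×(420−592) = -19300 J.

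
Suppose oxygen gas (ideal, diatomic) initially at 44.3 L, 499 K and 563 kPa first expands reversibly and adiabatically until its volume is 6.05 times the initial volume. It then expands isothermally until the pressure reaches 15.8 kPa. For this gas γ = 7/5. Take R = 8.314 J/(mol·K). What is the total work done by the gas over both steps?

44800 J

n = P₁V₁/(RT₁) = 563×44.3/(8.314×499) = 6.01 mol.
Step 1 — Adiabatic: TV^(γ−1) = const ⇒ T₂ = 499×(0.165)^0.400 = 243 K; PV^γ = const ⇒ P₂ = 45.3 kPa.
ΔU = nCvΔT = 6.01×20.8×(243−499) = -32000 J.
Q = 0 for an adiabatic process, so W = −ΔU = 32000 J.
State after step 1: P = 45.3 kPa, V = 268 L, T = 243 K.
Step 2 — Isothermal: T stays 243 K; PV = const ⇒ V₂ = 768 L, P₂ = 15.8 kPa.
ΔU = 0 (ideal gas, T constant).
W = nRT ln(V₂/V₁) = 6.01×8.314×243×ln(2.87) = 12800 J.
Q = ΔU + W = 12800 J.
Net over both steps: W = 44800 J, Q = 12800 J, ΔU = -32000 J.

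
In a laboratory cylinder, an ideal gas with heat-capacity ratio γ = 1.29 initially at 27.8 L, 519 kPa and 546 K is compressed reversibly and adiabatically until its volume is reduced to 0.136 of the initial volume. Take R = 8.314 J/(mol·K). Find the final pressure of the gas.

Adiabatic: TV^(γ−1) = const ⇒ T₂ = 546×(7.35)^0.290 = 974 K; PV^γ = const ⇒ P₂ = 6810 kPa.

6810 kPa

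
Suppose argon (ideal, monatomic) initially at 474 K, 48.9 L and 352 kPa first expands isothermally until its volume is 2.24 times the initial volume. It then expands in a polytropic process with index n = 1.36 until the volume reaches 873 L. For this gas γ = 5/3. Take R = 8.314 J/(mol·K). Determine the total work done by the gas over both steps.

n = P₁V₁/(RT₁) = 352×48.9/(8.314×474) = 4.37 mol.
Step 1 — Isothermal: T stays 474 K; PV = const ⇒ V₂ = 110 L, P₂ = 157 kPa.
ΔU = 0 (ideal gas, T constant).
W = nRT ln(V₂/V₁) = 4.37×8.314×474×ln(2.24) = 13900 J.
Q = ΔU + W = 13900 J.
State after step 1: P = 157 kPa, V = 110 L, T = 474 K.
Step 2 — Polytropic n=1.36: T₂ = T₁(V₁/V₂)^(n−1) = 474×(0.125)^0.36 = 225 K; P₂ = P₁(V₁/V₂)^n = 9.34 kPa.
W = (P₁V₁−P₂V₂)/(n−1) = (157×110−9.34×873)/0.36 = 25200 J.
ΔU = nCvΔT = 4.37×12.5×(225−474) = -13600 J.
Q = ΔU + W = 11600 J.
Net over both steps: W = 39000 J, Q = 25500 J, ΔU = -13600 J.

39000 J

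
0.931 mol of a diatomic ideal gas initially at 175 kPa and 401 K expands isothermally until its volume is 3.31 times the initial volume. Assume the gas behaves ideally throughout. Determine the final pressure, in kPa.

52.9 kPa

V₁ = nRT₁/P₁ = 0.931×8.314×401/175 = 17.7 L.
Isothermal: T stays 401 K; PV = const ⇒ V₂ = 58.7 L, P₂ = 52.9 kPa.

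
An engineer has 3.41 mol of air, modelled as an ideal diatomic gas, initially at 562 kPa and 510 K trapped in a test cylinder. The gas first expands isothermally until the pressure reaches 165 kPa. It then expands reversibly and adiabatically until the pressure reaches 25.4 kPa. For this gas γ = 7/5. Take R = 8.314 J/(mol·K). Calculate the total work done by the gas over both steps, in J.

32700 J

V₁ = nRT₁/P₁ = 3.41×8.314×510/562 = 25.7 L.
Step 1 — Isothermal: T stays 510 K; PV = const ⇒ V₂ = 87.6 L, P₂ = 165 kPa.
ΔU = 0 (ideal gas, T constant).
W = nRT ln(V₂/V₁) = 3.41×8.314×510×ln(3.41) = 17700 J.
Q = ΔU + W = 17700 J.
State after step 1: P = 165 kPa, V = 87.6 L, T = 510 K.
Step 2 — Adiabatic: T₂/T₁ = (P₂/P₁)^((γ−1)/γ) ⇒ T₂ = 510×(0.154)^0.286 = 299 K; V₂ = 334 L.
ΔU = nCvΔT = 3.41×20.8×(299−510) = -15000 J.
Q = 0 for an adiabatic process, so W = −ΔU = 15000 J.
Net over both steps: W = 32700 J, Q = 17700 J, ΔU = -15000 J.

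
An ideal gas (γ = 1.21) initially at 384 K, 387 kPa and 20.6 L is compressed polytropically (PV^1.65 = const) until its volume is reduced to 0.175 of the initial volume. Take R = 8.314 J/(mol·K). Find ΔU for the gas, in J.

n = P₁V₁/(RT₁) = 387×20.6/(8.314×384) = 2.50 mol.
Polytropic n=1.65: T₂ = T₁(V₁/V₂)^(n−1) = 384×(5.71)^0.65 = 1190 K; P₂ = P₁(V₁/V₂)^n = 6870 kPa.
For an ideal gas ΔU = nCvΔT with Cv = R/(γ−1) = 39.6 J/(mol·K).
ΔU = 2.50×39.6×(1190−384) = 79900 J.

79900 J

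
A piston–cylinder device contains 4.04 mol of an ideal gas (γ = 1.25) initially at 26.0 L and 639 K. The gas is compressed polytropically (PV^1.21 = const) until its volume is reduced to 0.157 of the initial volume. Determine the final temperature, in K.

P₁ = nRT₁/V₁ = 4.04×8.314×639/26.0 = 826 kPa.
Polytropic n=1.21: T₂ = T₁(V₁/V₂)^(n−1) = 639×(6.37)^0.21 = 943 K; P₂ = P₁(V₁/V₂)^n = 7760 kPa.

943 K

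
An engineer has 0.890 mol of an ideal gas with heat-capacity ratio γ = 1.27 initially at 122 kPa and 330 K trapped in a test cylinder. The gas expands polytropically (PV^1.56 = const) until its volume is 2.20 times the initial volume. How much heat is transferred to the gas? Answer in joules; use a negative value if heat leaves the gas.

V₁ = nRT₁/P₁ = 0.890×8.314×330/122 = 20.0 L.
Polytropic n=1.56: T₂ = T₁(V₁/V₂)^(n−1) = 330×(0.455)^0.56 = 212 K; P₂ = P₁(V₁/V₂)^n = 35.7 kPa.
W = (P₁V₁−P₂V₂)/(n−1) = (122×20.0−35.7×44.0)/0.56 = 1560 J.
ΔU = nCvΔT = 0.890×30.8×(212−330) = -3230 J.
Q = ΔU + W = -1670 J.

-1670 J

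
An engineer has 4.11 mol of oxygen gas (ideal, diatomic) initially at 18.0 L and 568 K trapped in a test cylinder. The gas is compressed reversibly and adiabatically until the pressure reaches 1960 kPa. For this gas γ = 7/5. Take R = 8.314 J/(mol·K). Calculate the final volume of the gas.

P₁ = nRT₁/V₁ = 4.11×8.314×568/18.0 = 1080 kPa.
Adiabatic: T₂/T₁ = (P₂/P₁)^((γ−1)/γ) ⇒ T₂ = 568×(1.82)^0.286 = 674 K; V₂ = 11.7 L.

11.7 L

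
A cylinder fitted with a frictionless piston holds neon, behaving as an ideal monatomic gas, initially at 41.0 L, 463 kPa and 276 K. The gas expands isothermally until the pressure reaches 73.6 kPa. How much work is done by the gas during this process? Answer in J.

34900 J

n = P₁V₁/(RT₁) = 463×41.0/(8.314×276) = 8.27 mol.
Isothermal: T stays 276 K; PV = const ⇒ V₂ = 258 L, P₂ = 73.6 kPa.
W = nRT ln(V₂/V₁) = 8.27×8.314×276×ln(6.29) = 34900 J.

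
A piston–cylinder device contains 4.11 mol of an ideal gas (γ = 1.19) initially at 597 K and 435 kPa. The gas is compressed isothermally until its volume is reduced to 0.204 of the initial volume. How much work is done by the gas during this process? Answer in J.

-32400 J

V₁ = nRT₁/P₁ = 4.11×8.314×597/435 = 46.9 L.
Isothermal: T stays 597 K; PV = const ⇒ V₂ = 9.57 L, P₂ = 2130 kPa.
W = nRT ln(V₂/V₁) = 4.11×8.314×597×ln(0.204) = -32400 J.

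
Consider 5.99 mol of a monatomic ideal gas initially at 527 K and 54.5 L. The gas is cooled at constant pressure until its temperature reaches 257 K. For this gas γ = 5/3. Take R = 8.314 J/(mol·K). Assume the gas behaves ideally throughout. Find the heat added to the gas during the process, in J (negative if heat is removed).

P₁ = nRT₁/V₁ = 5.99×8.314×527/54.5 = 482 kPa.
Isobaric: P stays 482 kPa; V/T = const ⇒ T₂ = 257 K, V₂ = 26.6 L.
W = PΔV = 482×(26.6−54.5) kPa·L = -13400 J.
ΔU = nCvΔT = 5.99×12.5×(257−527) = -20200 J.
Q = ΔU + W = nCpΔT = -33600 J.

-33600 J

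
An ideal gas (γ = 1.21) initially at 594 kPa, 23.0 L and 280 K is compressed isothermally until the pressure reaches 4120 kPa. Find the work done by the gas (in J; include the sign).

-26500 J

n = P₁V₁/(RT₁) = 594×23.0/(8.314×280) = 5.87 mol.
Isothermal: T stays 280 K; PV = const ⇒ V₂ = 3.32 L, P₂ = 4120 kPa.
W = nRT ln(V₂/V₁) = 5.87×8.314×280×ln(0.144) = -26500 J.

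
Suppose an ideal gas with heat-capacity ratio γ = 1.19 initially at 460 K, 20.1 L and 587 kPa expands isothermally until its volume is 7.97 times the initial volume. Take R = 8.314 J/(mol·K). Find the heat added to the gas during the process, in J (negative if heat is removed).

24500 J

n = P₁V₁/(RT₁) = 587×20.1/(8.314×460) = 3.09 mol.
Isothermal: T stays 460 K; PV = const ⇒ V₂ = 160 L, P₂ = 73.7 kPa.
ΔU = 0 (ideal gas, T constant).
W = nRT ln(V₂/V₁) = 3.09×8.314×460×ln(7.97) = 24500 J.
Q = ΔU + W = 24500 J.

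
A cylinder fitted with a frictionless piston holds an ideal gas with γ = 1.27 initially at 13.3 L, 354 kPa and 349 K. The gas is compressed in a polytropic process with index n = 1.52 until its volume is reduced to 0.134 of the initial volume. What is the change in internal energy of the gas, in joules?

n = P₁V₁/(RT₁) = 354×13.3/(8.314×349) = 1.62 mol.
Polytropic n=1.52: T₂ = T₁(V₁/V₂)^(n−1) = 349×(7.46)^0.52 = 993 K; P₂ = P₁(V₁/V₂)^n = 7510 kPa.
For an ideal gas ΔU = nCvΔT with Cv = R/(γ−1) = 30.8 J/(mol·K).
ΔU = 1.62×30.8×(993−349) = 32200 J.

32200 J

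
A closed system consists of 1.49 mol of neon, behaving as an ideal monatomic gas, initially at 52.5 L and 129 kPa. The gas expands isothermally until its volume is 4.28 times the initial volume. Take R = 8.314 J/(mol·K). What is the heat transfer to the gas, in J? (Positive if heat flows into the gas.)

9850 J

T₁ = P₁V₁/(nR) = 129×52.5/(1.49×8.314) = 547 K.
Isothermal: T stays 547 K; PV = const ⇒ V₂ = 225 L, P₂ = 30.1 kPa.
ΔU = 0 (ideal gas, T constant).
W = nRT ln(V₂/V₁) = 1.49×8.314×547×ln(4.28) = 9850 J.
Q = ΔU + W = 9850 J.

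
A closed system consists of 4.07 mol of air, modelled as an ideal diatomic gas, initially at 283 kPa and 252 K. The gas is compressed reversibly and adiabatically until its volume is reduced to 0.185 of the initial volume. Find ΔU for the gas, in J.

V₁ = nRT₁/P₁ = 4.07×8.314×252/283 = 30.1 L.
Adiabatic: TV^(γ−1) = const ⇒ T₂ = 252×(5.41)^0.400 = 495 K; PV^γ = const ⇒ P₂ = 3000 kPa.
For an ideal gas ΔU = nCvΔT with Cv = (5/2)R = 20.8 J/(mol·K).
ΔU = 4.07×20.8×(495−252) = 20500 J.

20500 J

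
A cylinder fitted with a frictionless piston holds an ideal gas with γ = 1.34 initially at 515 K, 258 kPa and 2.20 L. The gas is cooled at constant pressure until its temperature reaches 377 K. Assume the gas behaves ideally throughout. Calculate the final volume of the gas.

Isobaric: P stays 258 kPa; V/T = const ⇒ T₂ = 377 K, V₂ = 1.61 L.

1.61 L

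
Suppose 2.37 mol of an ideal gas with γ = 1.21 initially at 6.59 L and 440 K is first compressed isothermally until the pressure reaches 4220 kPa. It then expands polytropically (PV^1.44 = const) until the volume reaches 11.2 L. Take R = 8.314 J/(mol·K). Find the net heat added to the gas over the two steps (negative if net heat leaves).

-21500 J

P₁ = nRT₁/V₁ = 2.37×8.314×440/6.59 = 1320 kPa.
Step 1 — Isothermal: T stays 440 K; PV = const ⇒ V₂ = 2.05 L, P₂ = 4220 kPa.
ΔU = 0 (ideal gas, T constant).
W = nRT ln(V₂/V₁) = 2.37×8.314×440×ln(0.312) = -10100 J.
Q = ΔU + W = -10100 J.
State after step 1: P = 4220 kPa, V = 2.05 L, T = 440 K.
Step 2 — Polytropic n=1.44: T₂ = T₁(V₁/V₂)^(n−1) = 440×(0.183)^0.44 = 209 K; P₂ = P₁(V₁/V₂)^n = 367 kPa.
W = (P₁V₁−P₂V₂)/(n−1) = (4220×2.05−367×11.2)/0.44 = 10400 J.
ΔU = nCvΔT = 2.37×39.6×(209−440) = -21700 J.
Q = ΔU + W = -11300 J.
Net over both steps: W = 256 J, Q = -21500 J, ΔU = -21700 J.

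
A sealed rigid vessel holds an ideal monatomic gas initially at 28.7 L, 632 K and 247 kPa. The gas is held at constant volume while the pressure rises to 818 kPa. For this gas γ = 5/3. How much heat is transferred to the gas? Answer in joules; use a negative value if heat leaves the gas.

n = P₁V₁/(RT₁) = 247×28.7/(8.314×632) = 1.35 mol.
Isochoric: V stays 28.7 L; P/T = const ⇒ T₂ = 2090 K, P₂ = 818 kPa.
W = 0 (no volume change).
ΔU = nCvΔT = 1.35×12.5×(2090−632) = 24600 J.
Q = ΔU = 24600 J.

24600 J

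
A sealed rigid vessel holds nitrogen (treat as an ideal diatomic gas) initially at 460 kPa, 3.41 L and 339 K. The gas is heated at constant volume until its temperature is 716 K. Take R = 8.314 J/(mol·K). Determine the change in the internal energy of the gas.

n = P₁V₁/(RT₁) = 460×3.41/(8.314×339) = 0.557 mol.
Isochoric: V stays 3.41 L; P/T = const ⇒ T₂ = 716 K, P₂ = 972 kPa.
For an ideal gas ΔU = nCvΔT with Cv = (5/2)R = 20.8 J/(mol·K).
ΔU = 0.557×20.8×(716−339) = 4360 J.

4360 J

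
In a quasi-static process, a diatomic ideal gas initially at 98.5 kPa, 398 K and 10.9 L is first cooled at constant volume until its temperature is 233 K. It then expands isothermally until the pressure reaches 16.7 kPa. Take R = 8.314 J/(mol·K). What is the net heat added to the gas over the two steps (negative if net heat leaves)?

n = P₁V₁/(RT₁) = 98.5×10.9/(8.314×398) = 0.324 mol.
Step 1 — Isochoric: V stays 10.9 L; P/T = const ⇒ T₂ = 233 K, P₂ = 57.7 kPa.
W = 0 (no volume change).
ΔU = nCvΔT = 0.324×20.8×(233−398) = -1110 J.
Q = ΔU = -1110 J.
State after step 1: P = 57.7 kPa, V = 10.9 L, T = 233 K.
Step 2 — Isothermal: T stays 233 K; PV = const ⇒ V₂ = 37.6 L, P₂ = 16.7 kPa.
ΔU = 0 (ideal gas, T constant).
W = nRT ln(V₂/V₁) = 0.324×8.314×233×ln(3.45) = 779 J.
Q = ΔU + W = 779 J.
Net over both steps: W = 779 J, Q = -334 J, ΔU = -1110 J.

-334 J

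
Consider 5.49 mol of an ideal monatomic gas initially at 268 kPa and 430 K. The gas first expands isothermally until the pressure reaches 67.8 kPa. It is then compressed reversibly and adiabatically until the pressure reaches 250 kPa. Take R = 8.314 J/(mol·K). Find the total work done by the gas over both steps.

V₁ = nRT₁/P₁ = 5.49×8.314×430/268 = 73.2 L.
Step 1 — Isothermal: T stays 430 K; PV = const ⇒ V₂ = 289 L, P₂ = 67.8 kPa.
ΔU = 0 (ideal gas, T constant).
W = nRT ln(V₂/V₁) = 5.49×8.314×430×ln(3.95) = 27000 J.
Q = ΔU + W = 27000 J.
State after step 1: P = 67.8 kPa, V = 289 L, T = 430 K.
Step 2 — Adiabatic: T₂/T₁ = (P₂/P₁)^((γ−1)/γ) ⇒ T₂ = 430×(3.69)^0.400 = 725 K; V₂ = 132 L.
ΔU = nCvΔT = 5.49×12.5×(725−430) = 20200 J.
Q = 0 for an adiabatic process, so W = −ΔU = -20200 J.
Net over both steps: W = 6800 J, Q = 27000 J, ΔU = 20200 J.

6800 J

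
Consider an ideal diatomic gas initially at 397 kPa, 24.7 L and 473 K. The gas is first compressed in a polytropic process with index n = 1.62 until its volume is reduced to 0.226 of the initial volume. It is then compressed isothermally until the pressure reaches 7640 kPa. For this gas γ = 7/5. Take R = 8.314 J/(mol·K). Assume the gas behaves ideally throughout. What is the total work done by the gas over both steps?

-37500 J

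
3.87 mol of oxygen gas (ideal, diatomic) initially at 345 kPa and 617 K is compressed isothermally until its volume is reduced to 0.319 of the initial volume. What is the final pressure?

1080 kPa

V₁ = nRT₁/P₁ = 3.87×8.314×617/345 = 57.5 L.
Isothermal: T stays 617 K; PV = const ⇒ V₂ = 18.4 L, P₂ = 1080 kPa.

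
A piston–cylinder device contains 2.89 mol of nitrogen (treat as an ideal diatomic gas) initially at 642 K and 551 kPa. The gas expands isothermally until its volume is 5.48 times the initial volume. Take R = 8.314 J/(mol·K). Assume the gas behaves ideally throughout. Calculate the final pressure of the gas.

V₁ = nRT₁/P₁ = 2.89×8.314×642/551 = 28.0 L.
Isothermal: T stays 642 K; PV = const ⇒ V₂ = 153 L, P₂ = 101 kPa.

101 kPa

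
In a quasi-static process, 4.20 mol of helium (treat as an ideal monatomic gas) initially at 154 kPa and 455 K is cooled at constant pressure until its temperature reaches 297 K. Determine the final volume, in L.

V₁ = nRT₁/P₁ = 4.20×8.314×455/154 = 103 L.
Isobaric: P stays 154 kPa; V/T = const ⇒ T₂ = 297 K, V₂ = 67.3 L.

67.3 L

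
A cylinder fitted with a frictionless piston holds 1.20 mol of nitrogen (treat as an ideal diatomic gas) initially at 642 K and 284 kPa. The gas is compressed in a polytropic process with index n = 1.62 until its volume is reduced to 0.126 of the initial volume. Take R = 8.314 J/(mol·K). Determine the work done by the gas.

V₁ = nRT₁/P₁ = 1.20×8.314×642/284 = 22.6 L.
Polytropic n=1.62: T₂ = T₁(V₁/V₂)^(n−1) = 642×(7.94)^0.62 = 2320 K; P₂ = P₁(V₁/V₂)^n = 8140 kPa.
W = (P₁V₁−P₂V₂)/(n−1) = (284×22.6−8140×2.84)/0.62 = -27000 J.

-27000 J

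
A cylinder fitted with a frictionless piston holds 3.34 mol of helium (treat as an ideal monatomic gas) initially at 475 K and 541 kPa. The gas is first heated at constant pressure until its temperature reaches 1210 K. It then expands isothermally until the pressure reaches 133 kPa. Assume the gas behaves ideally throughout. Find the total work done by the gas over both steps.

67600 J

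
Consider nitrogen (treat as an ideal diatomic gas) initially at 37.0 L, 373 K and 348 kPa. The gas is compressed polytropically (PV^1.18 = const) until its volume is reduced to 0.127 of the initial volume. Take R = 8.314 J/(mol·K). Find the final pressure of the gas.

3970 kPa

Polytropic n=1.18: T₂ = T₁(V₁/V₂)^(n−1) = 373×(7.87)^0.18 = 541 K; P₂ = P₁(V₁/V₂)^n = 3970 kPa.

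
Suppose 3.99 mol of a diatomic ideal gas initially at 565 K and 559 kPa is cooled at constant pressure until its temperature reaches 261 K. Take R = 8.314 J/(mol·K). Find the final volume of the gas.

15.5 L

V₁ = nRT₁/P₁ = 3.99×8.314×565/559 = 33.5 L.
Isobaric: P stays 559 kPa; V/T = const ⇒ T₂ = 261 K, V₂ = 15.5 L.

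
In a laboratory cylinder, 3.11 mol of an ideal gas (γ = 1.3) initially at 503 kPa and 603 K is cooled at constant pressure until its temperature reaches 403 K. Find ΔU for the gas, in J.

-17200 J

V₁ = nRT₁/P₁ = 3.11×8.314×603/503 = 31.0 L.
Isobaric: P stays 503 kPa; V/T = const ⇒ T₂ = 403 K, V₂ = 20.7 L.
For an ideal gas ΔU = nCvΔT with Cv = R/(γ−1) = 27.7 J/(mol·K).
ΔU = 3.11×27.7×(403−603) = -17200 J.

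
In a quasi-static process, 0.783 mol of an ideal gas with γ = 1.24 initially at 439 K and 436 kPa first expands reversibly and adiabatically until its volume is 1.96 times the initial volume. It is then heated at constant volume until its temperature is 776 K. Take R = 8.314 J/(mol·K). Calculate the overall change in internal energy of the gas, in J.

9140 J

V₁ = nRT₁/P₁ = 0.783×8.314×439/436 = 6.55 L.
Step 1 — Adiabatic: TV^(γ−1) = const ⇒ T₂ = 439×(0.510)^0.240 = 374 K; PV^γ = const ⇒ P₂ = 189 kPa.
ΔU = nCvΔT = 0.783×34.6×(374−439) = -1780 J.
Q = 0 for an adiabatic process, so W = −ΔU = 1780 J.
State after step 1: P = 189 kPa, V = 12.8 L, T = 374 K.
Step 2 — Isochoric: V stays 12.8 L; P/T = const ⇒ T₂ = 776 K, P₂ = 393 kPa.
W = 0 (no volume change).
ΔU = nCvΔT = 0.783×34.6×(776−374) = 10900 J.
Q = ΔU = 10900 J.
Net over both steps: W = 1780 J, Q = 10900 J, ΔU = 9140 J.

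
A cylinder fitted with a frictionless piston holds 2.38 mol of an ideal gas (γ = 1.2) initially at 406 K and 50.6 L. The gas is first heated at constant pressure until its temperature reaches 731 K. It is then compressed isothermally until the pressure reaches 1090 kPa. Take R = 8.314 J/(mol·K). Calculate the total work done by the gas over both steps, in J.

-21400 J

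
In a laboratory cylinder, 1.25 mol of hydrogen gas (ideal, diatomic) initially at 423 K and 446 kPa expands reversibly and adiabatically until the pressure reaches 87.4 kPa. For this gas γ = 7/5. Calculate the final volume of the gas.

31.6 L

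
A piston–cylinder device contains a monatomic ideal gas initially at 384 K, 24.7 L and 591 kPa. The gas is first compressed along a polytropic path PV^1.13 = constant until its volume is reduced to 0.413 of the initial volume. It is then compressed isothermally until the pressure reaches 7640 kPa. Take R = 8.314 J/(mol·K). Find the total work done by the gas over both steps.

-39200 J

n = P₁V₁/(RT₁) = 591×24.7/(8.314×384) = 4.57 mol.
Step 1 — Polytropic n=1.13: T₂ = T₁(V₁/V₂)^(n−1) = 384×(2.42)^0.13 = 431 K; P₂ = P₁(V₁/V₂)^n = 1610 kPa.
W = (P₁V₁−P₂V₂)/(n−1) = (591×24.7−1610×10.2)/0.13 = -13700 J.
ΔU = nCvΔT = 4.57×12.5×(431−384) = 2670 J.
Q = ΔU + W = -11000 J.
State after step 1: P = 1610 kPa, V = 10.2 L, T = 431 K.
Step 2 — Isothermal: T stays 431 K; PV = const ⇒ V₂ = 2.14 L, P₂ = 7640 kPa.
ΔU = 0 (ideal gas, T constant).
W = nRT ln(V₂/V₁) = 4.57×8.314×431×ln(0.210) = -25500 J.
Q = ΔU + W = -25500 J.
Net over both steps: W = -39200 J, Q = -36600 J, ΔU = 2670 J.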